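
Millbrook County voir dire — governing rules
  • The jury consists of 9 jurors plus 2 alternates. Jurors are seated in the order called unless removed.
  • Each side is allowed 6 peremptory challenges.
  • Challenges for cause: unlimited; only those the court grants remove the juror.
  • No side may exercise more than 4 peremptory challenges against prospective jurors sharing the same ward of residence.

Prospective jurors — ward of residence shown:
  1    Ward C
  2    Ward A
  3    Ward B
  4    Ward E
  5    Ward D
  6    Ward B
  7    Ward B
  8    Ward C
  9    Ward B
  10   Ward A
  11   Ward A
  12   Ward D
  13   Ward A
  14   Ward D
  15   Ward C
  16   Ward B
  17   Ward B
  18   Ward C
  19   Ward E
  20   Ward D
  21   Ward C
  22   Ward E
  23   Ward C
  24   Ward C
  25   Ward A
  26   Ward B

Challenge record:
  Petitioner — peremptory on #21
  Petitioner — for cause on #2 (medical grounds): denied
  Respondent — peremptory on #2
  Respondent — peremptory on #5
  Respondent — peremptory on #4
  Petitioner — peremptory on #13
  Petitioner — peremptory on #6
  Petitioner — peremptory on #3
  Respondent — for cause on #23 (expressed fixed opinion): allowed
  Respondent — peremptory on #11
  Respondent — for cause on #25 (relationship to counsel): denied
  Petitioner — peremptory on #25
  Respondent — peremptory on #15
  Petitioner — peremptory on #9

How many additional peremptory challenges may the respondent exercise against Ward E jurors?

Respondent peremptories so far: #2, #5, #4, #11, #15 — 5 of 6 used, 1 left overall.
Against Ward E: #4 — 1 used; per-ward cap 4 leaves 3.
Binding limit: min(1, 3) = 1.

1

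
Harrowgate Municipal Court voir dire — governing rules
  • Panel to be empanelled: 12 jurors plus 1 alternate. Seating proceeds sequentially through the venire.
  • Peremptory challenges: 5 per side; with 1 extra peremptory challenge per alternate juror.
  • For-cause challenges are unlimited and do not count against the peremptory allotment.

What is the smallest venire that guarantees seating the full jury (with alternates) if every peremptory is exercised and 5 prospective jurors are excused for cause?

Seats to fill: 12 + 1 alternates = 13.
Peremptories: 5 + 1×1 = 6 per side × 2 sides = 12.
For-cause removals: 5.
Minimum venire: 13 + 12 + 5 = 30.

30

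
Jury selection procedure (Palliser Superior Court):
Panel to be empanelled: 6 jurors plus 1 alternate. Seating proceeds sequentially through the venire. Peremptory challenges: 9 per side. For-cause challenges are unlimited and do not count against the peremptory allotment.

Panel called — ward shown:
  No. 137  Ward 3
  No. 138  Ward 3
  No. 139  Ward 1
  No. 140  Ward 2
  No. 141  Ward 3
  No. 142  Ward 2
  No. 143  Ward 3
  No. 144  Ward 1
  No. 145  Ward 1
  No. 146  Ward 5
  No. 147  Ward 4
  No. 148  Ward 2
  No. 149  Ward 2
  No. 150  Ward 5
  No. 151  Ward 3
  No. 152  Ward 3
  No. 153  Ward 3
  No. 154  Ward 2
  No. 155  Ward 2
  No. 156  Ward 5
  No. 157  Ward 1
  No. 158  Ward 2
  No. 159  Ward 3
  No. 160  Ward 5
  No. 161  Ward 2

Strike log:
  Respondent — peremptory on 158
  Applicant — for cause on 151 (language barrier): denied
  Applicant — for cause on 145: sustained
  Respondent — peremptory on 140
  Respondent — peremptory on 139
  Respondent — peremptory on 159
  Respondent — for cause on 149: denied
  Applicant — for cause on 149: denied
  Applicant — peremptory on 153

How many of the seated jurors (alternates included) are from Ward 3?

4

Removed: #139, #140, #145, #153, #158, #159.
Seated (7 incl. alternates): #137, #138, #141, #142, #143, #144, #146.
Of those, in Ward 3: #137, #138, #141, #143 → 4.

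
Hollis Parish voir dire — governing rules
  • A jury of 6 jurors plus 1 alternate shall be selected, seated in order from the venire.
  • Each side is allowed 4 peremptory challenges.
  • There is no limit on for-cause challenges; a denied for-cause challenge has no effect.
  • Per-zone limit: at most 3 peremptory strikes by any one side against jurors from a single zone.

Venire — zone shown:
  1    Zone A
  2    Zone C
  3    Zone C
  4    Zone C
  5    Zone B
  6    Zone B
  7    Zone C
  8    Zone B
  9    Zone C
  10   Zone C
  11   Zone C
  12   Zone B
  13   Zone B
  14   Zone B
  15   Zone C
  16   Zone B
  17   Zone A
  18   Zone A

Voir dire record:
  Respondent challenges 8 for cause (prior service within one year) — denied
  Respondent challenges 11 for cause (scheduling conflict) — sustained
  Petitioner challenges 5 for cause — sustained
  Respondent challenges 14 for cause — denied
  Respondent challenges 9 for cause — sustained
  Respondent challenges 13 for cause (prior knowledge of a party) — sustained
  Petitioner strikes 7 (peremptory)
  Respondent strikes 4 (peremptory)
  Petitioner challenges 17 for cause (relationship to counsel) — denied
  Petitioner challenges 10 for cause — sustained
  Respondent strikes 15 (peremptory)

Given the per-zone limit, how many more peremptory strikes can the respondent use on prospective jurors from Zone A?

Respondent peremptories so far: #4, #15 — 2 of 4 used, 2 left overall.
Against Zone A: none yet — per-zone cap 3 leaves 3.
Binding limit: min(2, 3) = 2.

2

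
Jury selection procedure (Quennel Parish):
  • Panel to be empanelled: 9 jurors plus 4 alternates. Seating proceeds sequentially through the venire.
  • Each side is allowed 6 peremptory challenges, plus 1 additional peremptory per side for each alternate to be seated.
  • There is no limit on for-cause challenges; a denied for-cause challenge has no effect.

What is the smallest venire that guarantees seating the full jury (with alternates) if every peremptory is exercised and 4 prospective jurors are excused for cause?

37

Seats to fill: 9 + 4 alternates = 13.
Peremptories: 6 + 1×4 = 10 per side × 2 sides = 20.
For-cause removals: 4.
Minimum venire: 13 + 20 + 4 = 37.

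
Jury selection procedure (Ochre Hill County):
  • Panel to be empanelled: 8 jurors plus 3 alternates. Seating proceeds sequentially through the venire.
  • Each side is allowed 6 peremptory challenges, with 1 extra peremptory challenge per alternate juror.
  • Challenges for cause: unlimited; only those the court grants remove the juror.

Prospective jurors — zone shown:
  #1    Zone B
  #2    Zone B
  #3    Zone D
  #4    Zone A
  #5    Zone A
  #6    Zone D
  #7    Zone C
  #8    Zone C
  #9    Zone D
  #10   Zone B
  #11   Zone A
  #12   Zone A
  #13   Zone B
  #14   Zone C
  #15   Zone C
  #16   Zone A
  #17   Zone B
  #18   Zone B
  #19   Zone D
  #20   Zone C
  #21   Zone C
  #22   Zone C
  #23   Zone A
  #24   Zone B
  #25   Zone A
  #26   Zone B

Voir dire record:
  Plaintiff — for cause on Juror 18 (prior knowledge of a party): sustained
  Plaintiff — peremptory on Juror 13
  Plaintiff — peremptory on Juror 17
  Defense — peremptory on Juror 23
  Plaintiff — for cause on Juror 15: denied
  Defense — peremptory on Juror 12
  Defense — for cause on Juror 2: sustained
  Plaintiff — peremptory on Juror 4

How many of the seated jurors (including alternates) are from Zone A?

Removed: #2, #4, #12, #13, #17, #18, #23.
Seated (11 incl. alternates): #1, #3, #5, #6, #7, #8, #9, #10, #11, #14, #15.
Of those, in Zone A: #5, #11 → 2.

2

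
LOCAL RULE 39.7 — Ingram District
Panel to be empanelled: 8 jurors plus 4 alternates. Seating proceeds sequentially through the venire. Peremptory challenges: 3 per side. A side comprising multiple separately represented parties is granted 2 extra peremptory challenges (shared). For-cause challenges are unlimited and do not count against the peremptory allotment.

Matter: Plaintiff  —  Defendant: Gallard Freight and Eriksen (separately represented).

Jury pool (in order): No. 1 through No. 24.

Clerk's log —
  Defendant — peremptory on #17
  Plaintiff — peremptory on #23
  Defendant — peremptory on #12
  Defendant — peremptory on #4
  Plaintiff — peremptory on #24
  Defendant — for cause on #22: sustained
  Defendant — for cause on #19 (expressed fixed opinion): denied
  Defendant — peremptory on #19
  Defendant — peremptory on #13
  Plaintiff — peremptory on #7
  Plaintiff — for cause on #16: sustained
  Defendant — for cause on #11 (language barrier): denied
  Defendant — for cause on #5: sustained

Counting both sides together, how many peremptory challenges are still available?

0

Plaintiff allotment: 3. Defendant allotment: 3 base + 2 multi-party = 5.
Plaintiff peremptories used: #23, #24, #7 — 3 (the for-cause on #16 doesn't count).
Defendant peremptories used: #17, #12, #4, #19, #13 — 5 (for-cause on #22, #19, #11, #5 don't count).
Remaining: (3 − 3) + (5 − 5) = 0.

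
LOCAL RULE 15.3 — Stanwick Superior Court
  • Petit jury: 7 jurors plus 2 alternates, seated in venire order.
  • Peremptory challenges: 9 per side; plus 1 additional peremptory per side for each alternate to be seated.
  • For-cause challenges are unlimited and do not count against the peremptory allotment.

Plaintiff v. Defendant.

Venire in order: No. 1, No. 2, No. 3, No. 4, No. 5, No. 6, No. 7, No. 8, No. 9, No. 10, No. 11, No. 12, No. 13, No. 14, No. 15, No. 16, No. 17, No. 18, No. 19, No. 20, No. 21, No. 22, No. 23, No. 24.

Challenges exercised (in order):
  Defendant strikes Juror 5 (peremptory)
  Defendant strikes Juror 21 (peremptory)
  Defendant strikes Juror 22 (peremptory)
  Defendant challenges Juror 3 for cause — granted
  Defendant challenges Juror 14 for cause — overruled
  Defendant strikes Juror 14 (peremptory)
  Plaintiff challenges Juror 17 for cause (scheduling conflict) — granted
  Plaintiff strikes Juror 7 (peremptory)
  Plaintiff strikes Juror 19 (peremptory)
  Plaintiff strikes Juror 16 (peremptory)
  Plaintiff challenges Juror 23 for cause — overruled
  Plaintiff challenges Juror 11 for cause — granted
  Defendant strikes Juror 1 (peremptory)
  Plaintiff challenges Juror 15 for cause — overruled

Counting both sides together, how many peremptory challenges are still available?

Plaintiff allotment: 9 base + 1 × 2 alternates = 11. Defendant allotment: 9 base + 1 × 2 alternates = 11.
Plaintiff peremptories used: #7, #19, #16 — 3 (for-cause on #17, #23, #11, #15 don't count).
Defendant peremptories used: #5, #21, #22, #14, #1 — 5 (for-cause on #3, #14 don't count).
Remaining: (11 − 3) + (11 − 5) = 14.

14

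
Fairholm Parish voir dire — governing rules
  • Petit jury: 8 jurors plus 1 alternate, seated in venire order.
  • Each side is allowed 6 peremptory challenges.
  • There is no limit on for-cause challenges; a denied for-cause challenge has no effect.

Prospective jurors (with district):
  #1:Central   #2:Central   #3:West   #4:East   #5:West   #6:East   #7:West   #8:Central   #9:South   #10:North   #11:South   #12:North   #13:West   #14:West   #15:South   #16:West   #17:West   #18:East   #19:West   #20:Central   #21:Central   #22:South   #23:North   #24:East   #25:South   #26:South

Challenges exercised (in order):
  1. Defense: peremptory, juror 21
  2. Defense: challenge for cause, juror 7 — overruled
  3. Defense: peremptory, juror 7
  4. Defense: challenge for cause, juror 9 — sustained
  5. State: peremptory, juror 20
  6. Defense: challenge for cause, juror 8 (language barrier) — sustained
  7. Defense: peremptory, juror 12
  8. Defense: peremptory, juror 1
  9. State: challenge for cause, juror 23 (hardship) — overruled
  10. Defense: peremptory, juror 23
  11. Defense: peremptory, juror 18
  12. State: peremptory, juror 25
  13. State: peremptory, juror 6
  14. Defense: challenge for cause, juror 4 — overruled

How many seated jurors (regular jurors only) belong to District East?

Removed: #1, #6, #7, #8, #9, #12, #18, #20, #21, #23, #25.
Seated jurors 1–8: #2, #3, #4, #5, #10, #11, #13, #14 (alternates #15 not counted).
Of those, in District East: #4 → 1.

1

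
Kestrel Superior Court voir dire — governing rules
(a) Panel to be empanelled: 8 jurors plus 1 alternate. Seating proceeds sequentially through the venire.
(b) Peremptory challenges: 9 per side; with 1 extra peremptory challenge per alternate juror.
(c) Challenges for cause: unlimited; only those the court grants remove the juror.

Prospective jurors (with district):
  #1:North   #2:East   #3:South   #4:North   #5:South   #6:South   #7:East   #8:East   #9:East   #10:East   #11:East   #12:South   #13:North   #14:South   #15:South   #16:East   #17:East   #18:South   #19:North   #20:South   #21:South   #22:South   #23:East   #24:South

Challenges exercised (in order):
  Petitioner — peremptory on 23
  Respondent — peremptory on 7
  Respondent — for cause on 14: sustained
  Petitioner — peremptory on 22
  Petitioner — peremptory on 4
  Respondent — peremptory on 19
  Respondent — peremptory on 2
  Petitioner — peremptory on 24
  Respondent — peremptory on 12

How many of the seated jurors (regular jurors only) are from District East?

4

Removed: #2, #4, #7, #12, #14, #19, #22, #23, #24.
Seated jurors 1–8: #1, #3, #5, #6, #8, #9, #10, #11 (alternates #13 not counted).
Of those, in District East: #8, #9, #10, #11 → 4.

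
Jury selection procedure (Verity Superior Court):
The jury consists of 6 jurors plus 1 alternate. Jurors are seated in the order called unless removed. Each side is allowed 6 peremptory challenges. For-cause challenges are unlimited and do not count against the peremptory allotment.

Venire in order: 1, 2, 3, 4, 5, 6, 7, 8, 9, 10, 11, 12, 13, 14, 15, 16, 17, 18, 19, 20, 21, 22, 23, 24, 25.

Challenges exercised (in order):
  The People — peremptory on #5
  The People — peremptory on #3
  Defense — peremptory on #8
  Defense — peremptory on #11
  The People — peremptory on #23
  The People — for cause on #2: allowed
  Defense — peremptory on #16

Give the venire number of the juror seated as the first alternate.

12

Removed: #2, #3, #5, #8, #11, #16, #23.
Seating in order: seats 1–6 → #1, #4, #6, #7, #9, #10; alternates → #12.
So alternate 1 is #12.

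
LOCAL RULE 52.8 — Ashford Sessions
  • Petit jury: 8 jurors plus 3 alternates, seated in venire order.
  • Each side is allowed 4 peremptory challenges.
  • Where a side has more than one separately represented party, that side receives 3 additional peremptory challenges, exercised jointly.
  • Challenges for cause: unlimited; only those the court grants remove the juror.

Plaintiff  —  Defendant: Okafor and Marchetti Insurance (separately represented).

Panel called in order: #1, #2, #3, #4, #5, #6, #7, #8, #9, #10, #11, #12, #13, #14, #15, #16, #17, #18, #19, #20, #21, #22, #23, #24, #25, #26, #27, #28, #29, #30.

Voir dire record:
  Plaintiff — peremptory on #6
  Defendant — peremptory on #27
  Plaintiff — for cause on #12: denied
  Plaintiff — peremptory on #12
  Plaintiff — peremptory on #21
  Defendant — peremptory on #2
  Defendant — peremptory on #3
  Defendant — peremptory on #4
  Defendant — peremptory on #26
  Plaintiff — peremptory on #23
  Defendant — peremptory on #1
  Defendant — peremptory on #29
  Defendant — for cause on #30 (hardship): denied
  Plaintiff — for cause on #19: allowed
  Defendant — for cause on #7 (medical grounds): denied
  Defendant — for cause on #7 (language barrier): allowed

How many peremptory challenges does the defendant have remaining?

Defendant allotment: 4 base + 3 multi-party = 7.
Defendant peremptories used: #27, #2, #3, #4, #26, #1, #29 — 7 (for-cause on #30, #7, #7 don't count).
Remaining: 7 − 7 = 0.

0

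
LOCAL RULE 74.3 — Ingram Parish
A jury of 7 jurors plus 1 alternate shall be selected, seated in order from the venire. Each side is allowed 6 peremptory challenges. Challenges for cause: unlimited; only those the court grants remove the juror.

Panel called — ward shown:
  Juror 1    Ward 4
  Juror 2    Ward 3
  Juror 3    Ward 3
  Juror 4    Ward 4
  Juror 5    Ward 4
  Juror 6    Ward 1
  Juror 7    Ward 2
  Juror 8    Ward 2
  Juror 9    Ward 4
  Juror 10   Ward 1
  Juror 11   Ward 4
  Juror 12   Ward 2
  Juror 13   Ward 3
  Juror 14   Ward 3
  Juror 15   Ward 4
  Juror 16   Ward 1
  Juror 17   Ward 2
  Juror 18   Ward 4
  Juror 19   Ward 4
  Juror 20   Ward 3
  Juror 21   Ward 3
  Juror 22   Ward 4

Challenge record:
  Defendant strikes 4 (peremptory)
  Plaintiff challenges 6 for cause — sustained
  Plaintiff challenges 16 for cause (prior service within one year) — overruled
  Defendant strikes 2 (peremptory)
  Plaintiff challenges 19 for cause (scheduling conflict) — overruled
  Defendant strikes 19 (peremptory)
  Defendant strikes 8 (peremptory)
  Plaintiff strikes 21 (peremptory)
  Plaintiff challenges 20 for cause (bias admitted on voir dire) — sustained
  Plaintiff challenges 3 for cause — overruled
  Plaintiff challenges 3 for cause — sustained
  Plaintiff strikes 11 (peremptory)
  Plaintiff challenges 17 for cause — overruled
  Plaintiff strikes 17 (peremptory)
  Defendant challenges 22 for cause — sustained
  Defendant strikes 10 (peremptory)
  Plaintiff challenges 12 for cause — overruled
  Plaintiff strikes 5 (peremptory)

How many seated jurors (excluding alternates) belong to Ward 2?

2

Removed: #2, #3, #4, #5, #6, #8, #10, #11, #17, #19, #20, #21, #22.
Seated jurors 1–7: #1, #7, #9, #12, #13, #14, #15 (alternates #16 not counted).
Of those, in Ward 2: #7, #12 → 2.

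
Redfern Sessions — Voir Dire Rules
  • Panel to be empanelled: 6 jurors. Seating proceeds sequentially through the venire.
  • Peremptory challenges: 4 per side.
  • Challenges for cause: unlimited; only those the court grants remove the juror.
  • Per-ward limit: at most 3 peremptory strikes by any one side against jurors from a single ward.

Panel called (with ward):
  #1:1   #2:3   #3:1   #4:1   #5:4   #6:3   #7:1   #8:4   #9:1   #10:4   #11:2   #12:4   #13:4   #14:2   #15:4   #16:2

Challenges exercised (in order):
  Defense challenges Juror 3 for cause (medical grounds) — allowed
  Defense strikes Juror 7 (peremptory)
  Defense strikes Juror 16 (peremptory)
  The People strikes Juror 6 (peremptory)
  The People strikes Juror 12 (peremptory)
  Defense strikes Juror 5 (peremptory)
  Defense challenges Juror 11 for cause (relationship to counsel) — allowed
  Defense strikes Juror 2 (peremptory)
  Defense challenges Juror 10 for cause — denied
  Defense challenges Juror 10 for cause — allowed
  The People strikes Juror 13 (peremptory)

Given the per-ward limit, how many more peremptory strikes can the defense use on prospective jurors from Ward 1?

Defense peremptories so far: #7, #16, #5, #2 — 4 of 4 used, 0 left overall.
Against Ward 1: #7 — 1 used; per-ward cap 3 leaves 2.
Binding limit: min(0, 2) = 0.

0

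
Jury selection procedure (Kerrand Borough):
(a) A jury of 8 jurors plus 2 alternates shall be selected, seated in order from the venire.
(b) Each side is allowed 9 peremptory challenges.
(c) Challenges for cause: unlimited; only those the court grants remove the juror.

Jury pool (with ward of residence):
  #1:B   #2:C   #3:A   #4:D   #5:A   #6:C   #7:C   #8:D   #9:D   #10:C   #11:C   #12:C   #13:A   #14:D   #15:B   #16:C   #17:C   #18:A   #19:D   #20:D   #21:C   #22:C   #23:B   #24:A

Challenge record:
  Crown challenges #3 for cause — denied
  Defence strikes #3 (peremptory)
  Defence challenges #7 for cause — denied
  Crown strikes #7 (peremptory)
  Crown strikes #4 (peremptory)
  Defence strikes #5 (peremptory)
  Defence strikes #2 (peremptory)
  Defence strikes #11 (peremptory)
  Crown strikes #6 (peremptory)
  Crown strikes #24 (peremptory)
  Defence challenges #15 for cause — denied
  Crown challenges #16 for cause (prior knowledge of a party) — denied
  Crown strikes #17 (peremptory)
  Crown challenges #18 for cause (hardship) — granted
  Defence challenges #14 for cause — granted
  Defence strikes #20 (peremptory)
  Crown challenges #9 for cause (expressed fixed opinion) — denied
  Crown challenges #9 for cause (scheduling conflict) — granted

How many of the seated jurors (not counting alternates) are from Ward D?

Removed: #2, #3, #4, #5, #6, #7, #9, #11, #14, #17, #18, #20, #24.
Seated jurors 1–8: #1, #8, #10, #12, #13, #15, #16, #19 (alternates #21, #22 not counted).
Of those, in Ward D: #8, #19 → 2.

2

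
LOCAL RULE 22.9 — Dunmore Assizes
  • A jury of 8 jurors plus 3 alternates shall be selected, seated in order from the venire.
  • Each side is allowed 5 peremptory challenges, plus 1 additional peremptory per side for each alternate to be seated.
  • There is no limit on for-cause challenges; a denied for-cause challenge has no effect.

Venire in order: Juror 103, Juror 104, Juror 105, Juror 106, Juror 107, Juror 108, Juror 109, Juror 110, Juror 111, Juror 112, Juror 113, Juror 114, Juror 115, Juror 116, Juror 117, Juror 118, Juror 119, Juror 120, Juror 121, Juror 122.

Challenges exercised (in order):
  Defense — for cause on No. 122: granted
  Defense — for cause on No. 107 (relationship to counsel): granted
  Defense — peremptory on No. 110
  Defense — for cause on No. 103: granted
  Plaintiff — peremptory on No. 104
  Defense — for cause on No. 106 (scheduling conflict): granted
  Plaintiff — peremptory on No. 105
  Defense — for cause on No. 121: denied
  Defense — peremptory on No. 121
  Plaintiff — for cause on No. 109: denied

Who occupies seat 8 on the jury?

116

Removed: #103, #104, #105, #106, #107, #110, #121, #122. (#109 stays — for-cause denied.)
Seating in order: seats 1–8 → #108, #109, #111, #112, #113, #114, #115, #116; alternates → #117, #118, #119.
So seat 8 is #116.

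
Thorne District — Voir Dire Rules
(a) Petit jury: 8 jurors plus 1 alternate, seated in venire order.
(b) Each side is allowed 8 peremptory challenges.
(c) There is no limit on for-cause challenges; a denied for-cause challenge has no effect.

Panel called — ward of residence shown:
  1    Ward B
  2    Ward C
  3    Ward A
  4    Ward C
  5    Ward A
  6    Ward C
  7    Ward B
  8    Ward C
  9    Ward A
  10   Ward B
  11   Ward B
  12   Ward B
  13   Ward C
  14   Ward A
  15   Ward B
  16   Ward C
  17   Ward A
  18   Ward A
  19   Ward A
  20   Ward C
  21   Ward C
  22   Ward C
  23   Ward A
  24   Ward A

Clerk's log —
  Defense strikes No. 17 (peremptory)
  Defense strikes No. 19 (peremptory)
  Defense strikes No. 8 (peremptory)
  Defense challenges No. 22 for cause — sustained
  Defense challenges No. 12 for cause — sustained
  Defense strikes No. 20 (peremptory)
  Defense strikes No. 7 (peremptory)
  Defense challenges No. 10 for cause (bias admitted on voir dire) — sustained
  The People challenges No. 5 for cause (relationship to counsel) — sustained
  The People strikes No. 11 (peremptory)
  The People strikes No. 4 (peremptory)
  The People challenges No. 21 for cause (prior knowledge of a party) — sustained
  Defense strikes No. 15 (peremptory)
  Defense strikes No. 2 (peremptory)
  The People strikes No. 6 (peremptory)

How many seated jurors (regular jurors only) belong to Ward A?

Removed: #2, #4, #5, #6, #7, #8, #10, #11, #12, #15, #17, #19, #20, #21, #22.
Seated jurors 1–8: #1, #3, #9, #13, #14, #16, #18, #23 (alternates #24 not counted).
Of those, in Ward A: #3, #9, #14, #18, #23 → 5.

5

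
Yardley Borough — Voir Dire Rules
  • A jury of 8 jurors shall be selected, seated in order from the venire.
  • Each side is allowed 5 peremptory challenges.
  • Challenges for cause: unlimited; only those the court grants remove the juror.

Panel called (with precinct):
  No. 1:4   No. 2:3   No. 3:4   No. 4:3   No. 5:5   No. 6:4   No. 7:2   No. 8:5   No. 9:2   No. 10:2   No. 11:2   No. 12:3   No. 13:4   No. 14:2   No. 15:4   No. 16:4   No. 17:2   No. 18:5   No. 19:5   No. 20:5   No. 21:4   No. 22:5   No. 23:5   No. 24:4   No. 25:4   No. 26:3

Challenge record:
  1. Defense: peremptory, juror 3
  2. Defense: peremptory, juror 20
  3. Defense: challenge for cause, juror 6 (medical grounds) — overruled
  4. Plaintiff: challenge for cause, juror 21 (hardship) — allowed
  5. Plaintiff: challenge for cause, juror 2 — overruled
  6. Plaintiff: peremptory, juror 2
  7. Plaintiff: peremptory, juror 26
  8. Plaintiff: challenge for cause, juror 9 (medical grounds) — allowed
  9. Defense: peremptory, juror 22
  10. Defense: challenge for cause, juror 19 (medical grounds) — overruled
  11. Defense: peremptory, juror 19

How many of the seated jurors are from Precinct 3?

Removed: #2, #3, #9, #19, #20, #21, #22, #26.
Seated jurors 1–8: #1, #4, #5, #6, #7, #8, #10, #11.
Of those, in Precinct 3: #4 → 1.

1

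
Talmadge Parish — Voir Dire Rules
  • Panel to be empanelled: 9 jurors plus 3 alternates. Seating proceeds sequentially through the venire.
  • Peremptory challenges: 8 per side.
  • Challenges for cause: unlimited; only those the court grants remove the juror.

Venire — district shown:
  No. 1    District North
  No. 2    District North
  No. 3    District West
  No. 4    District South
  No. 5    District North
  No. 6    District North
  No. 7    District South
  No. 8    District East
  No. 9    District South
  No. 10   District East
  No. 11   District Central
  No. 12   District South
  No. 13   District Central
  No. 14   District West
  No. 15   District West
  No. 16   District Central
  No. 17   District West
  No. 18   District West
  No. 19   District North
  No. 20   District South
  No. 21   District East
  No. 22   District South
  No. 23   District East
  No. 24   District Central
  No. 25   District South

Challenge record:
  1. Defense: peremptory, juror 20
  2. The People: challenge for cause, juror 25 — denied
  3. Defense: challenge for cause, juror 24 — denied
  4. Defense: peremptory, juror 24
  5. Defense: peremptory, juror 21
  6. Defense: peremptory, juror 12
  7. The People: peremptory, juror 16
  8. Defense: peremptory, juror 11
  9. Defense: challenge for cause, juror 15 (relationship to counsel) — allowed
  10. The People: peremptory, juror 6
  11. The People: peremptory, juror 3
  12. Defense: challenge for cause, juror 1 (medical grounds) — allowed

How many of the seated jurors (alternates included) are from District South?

3

Removed: #1, #3, #6, #11, #12, #15, #16, #20, #21, #24.
Seated (12 incl. alternates): #2, #4, #5, #7, #8, #9, #10, #13, #14, #17, #18, #19.
Of those, in District South: #4, #7, #9 → 3.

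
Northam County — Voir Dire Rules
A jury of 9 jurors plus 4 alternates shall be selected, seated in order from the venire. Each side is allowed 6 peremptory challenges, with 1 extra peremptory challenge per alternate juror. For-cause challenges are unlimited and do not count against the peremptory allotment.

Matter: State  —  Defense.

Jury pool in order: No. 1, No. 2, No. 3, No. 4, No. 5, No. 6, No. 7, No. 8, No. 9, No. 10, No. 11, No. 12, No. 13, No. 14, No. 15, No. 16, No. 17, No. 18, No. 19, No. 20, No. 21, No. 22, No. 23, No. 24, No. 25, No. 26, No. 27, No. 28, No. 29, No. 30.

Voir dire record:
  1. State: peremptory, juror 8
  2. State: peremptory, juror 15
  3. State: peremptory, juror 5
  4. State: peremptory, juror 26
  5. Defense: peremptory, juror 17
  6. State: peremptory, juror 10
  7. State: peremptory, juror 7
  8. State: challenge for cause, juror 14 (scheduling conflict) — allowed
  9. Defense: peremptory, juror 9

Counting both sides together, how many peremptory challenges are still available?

12

State allotment: 6 base + 1 × 4 alternates = 10. Defense allotment: 6 base + 1 × 4 alternates = 10.
State peremptories used: #8, #15, #5, #26, #10, #7 — 6 (the for-cause on #14 doesn't count).
Defense peremptories used: #17, #9 — 2.
Remaining: (10 − 6) + (10 − 2) = 12.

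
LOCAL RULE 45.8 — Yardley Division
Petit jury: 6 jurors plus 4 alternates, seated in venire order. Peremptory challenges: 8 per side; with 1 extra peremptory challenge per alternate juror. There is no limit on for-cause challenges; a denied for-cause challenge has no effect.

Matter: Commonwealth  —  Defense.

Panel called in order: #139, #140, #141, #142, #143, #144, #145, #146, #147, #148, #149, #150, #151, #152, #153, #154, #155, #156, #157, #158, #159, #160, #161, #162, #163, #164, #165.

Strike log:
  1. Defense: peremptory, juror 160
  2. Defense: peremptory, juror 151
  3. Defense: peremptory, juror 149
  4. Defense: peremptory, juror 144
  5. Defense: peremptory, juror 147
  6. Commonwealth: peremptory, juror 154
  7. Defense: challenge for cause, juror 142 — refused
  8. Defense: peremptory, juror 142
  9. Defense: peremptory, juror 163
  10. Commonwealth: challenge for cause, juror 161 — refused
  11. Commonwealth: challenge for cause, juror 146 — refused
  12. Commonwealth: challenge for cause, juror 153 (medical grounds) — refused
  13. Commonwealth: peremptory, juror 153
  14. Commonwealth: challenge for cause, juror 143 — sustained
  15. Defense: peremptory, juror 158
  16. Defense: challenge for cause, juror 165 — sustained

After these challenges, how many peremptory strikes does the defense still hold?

Defense allotment: 8 base + 1 × 4 alternates = 12.
Defense peremptories used: #160, #151, #149, #144, #147, #142, #163, #158 — 8 (for-cause on #142, #165 don't count).
Remaining: 12 − 8 = 4.

4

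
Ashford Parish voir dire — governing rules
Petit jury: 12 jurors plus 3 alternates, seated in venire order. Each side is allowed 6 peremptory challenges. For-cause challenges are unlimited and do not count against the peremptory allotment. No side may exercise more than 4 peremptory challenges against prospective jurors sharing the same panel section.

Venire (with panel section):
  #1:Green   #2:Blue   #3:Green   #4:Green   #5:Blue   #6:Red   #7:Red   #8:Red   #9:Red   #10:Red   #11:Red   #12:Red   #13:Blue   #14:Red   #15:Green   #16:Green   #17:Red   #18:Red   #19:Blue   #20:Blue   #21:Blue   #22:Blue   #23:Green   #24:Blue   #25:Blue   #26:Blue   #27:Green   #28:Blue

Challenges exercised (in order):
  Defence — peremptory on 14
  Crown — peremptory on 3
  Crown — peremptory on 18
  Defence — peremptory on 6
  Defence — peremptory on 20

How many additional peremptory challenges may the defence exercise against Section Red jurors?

2

Defence peremptories so far: #14, #6, #20 — 3 of 6 used, 3 left overall.
Against Section Red: #14, #6 — 2 used; per-section cap 4 leaves 2.
Binding limit: min(3, 2) = 2.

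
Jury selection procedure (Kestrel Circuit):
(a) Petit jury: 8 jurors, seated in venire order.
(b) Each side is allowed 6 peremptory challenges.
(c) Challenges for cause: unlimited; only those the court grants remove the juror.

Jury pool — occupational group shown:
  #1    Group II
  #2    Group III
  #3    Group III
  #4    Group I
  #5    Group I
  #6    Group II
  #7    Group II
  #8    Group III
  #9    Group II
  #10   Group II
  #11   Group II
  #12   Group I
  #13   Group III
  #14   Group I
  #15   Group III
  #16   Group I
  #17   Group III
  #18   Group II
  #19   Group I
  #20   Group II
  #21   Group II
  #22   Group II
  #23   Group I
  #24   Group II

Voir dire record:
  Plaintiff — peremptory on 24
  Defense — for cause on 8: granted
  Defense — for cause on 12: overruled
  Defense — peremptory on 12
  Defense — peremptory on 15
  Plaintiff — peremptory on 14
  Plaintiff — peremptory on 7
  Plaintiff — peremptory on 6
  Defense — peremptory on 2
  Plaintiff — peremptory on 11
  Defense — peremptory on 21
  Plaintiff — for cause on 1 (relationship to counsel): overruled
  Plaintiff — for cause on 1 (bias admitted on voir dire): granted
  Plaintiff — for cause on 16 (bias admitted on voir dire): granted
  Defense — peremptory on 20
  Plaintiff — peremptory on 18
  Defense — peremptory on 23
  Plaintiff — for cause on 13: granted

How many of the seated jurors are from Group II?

3

Removed: #1, #2, #6, #7, #8, #11, #12, #13, #14, #15, #16, #18, #20, #21, #23, #24.
Seated jurors 1–8: #3, #4, #5, #9, #10, #17, #19, #22.
Of those, in Group II: #9, #10, #22 → 3.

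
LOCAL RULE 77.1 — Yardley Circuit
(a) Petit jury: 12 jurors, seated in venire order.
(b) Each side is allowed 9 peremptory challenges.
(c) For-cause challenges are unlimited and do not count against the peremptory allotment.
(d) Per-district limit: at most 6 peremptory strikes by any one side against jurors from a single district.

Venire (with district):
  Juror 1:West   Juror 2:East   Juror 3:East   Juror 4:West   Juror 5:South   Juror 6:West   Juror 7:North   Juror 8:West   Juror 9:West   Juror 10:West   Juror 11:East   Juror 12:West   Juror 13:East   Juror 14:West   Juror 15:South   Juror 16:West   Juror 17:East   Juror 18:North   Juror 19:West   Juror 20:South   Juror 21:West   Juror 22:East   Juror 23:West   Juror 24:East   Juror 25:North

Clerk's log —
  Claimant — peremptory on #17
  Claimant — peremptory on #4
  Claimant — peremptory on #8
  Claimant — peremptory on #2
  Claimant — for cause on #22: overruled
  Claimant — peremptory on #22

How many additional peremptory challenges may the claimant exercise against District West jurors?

4

Claimant peremptories so far: #17, #4, #8, #2, #22 — 5 of 9 used, 4 left overall.
Against District West: #4, #8 — 2 used; per-district cap 6 leaves 4.
Binding limit: min(4, 4) = 4.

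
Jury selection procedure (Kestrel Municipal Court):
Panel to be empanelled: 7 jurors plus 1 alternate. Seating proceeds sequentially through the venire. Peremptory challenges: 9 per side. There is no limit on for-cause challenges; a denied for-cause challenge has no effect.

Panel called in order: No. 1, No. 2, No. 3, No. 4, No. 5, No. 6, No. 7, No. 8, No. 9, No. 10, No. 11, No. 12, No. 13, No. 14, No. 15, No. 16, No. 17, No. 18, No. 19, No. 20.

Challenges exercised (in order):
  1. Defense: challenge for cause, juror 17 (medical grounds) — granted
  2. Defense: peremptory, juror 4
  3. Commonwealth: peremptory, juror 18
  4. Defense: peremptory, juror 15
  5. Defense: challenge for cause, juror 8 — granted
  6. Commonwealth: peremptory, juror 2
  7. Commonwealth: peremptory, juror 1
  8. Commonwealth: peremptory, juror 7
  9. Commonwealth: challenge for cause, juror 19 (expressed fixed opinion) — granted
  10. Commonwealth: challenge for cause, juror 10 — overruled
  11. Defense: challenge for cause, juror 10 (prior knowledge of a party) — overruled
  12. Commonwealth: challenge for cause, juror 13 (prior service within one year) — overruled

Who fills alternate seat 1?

13

Removed: #1, #2, #4, #7, #8, #15, #17, #18, #19. (#10, #13 stay — for-cause denied.)
Filling seats in venire order through position 8: #3, #5, #6, #9, #10, #11, #12, #13.
So alternate 1 is #13.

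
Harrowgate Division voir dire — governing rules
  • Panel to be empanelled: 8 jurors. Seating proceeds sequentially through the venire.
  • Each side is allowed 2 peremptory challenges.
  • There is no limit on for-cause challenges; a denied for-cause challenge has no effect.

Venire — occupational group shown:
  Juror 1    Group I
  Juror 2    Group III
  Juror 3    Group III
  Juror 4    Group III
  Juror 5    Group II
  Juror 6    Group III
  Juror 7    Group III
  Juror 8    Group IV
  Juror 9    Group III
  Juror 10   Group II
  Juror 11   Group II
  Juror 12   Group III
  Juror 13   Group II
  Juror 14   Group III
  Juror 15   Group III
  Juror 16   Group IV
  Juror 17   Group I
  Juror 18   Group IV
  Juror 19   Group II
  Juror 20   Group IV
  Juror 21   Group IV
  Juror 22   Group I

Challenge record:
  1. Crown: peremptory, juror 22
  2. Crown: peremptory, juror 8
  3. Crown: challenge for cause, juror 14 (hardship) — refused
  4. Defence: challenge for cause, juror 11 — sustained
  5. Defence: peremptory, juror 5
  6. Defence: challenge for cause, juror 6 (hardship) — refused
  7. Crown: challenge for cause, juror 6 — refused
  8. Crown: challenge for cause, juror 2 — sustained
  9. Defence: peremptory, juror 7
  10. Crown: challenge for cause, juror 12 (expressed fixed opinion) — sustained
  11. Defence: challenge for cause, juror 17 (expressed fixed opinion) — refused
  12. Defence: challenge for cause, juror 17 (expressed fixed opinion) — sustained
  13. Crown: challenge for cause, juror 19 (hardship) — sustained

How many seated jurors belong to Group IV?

Removed: #2, #5, #7, #8, #11, #12, #17, #19, #22.
Seated jurors 1–8: #1, #3, #4, #6, #9, #10, #13, #14.
None of those are in Group IV → 0.

0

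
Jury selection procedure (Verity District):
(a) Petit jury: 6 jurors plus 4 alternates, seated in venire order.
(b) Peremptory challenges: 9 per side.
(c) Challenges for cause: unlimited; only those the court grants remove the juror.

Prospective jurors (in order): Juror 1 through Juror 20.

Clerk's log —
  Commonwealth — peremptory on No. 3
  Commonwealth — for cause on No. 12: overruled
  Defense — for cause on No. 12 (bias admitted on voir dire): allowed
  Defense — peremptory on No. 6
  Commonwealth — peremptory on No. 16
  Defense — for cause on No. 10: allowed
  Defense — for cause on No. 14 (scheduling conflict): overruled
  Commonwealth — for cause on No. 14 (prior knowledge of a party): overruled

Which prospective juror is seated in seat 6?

8

Removed: #3, #6, #10, #12, #16. (#14 stays — for-cause denied.)
Filling seats in venire order through position 6: #1, #2, #4, #5, #7, #8.
So seat 6 is #8.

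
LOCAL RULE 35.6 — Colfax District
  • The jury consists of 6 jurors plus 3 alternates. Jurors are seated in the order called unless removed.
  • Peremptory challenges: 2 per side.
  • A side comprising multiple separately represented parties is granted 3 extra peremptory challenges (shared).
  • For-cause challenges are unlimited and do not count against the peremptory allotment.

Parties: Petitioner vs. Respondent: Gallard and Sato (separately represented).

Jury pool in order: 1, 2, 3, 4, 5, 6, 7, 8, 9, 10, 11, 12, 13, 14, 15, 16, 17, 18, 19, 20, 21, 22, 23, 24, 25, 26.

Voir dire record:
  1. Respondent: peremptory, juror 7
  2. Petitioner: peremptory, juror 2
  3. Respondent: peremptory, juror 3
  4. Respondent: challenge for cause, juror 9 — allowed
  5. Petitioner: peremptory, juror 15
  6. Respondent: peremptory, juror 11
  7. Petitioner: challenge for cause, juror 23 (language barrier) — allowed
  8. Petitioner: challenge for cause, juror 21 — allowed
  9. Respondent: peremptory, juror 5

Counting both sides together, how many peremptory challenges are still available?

Petitioner allotment: 2. Respondent allotment: 2 base + 3 multi-party = 5.
Petitioner peremptories used: #2, #15 — 2 (for-cause on #23, #21 don't count).
Respondent peremptories used: #7, #3, #11, #5 — 4 (the for-cause on #9 doesn't count).
Remaining: (2 − 2) + (5 − 4) = 1.

1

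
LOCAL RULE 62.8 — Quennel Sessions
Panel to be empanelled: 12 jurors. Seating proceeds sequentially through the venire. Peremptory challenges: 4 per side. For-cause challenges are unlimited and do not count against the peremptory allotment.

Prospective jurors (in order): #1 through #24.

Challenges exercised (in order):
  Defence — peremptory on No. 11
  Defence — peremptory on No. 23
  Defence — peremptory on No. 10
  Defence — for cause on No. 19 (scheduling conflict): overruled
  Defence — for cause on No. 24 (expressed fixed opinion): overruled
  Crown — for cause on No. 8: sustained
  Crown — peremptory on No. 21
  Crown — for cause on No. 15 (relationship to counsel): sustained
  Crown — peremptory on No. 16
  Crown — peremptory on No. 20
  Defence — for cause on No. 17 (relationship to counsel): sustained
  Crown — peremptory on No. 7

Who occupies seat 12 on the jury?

19

Removed: #7, #8, #10, #11, #15, #16, #17, #20, #21, #23. (#19, #24 stay — for-cause denied.)
Filling seats in venire order through position 12: #1, #2, #3, #4, #5, #6, #9, #12, #13, #14, #18, #19.
So seat 12 is #19.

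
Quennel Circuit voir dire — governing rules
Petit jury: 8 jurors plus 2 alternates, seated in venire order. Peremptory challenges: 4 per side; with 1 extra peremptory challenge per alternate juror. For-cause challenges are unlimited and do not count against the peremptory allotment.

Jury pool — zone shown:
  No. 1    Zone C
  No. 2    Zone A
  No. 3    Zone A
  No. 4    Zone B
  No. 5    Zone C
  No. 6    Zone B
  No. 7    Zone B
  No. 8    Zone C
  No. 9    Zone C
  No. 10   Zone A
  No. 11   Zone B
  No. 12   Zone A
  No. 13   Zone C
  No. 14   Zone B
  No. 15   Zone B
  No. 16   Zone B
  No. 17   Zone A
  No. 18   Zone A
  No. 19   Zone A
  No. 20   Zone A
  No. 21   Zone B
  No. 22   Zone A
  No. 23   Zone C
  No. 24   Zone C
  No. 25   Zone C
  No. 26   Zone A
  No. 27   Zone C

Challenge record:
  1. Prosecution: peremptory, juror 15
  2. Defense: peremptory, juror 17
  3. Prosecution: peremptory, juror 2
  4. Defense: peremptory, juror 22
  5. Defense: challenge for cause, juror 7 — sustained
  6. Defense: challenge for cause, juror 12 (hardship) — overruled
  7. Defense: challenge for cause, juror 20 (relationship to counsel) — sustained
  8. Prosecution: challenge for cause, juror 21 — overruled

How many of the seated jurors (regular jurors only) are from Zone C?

4

Removed: #2, #7, #15, #17, #20, #22.
Seated jurors 1–8: #1, #3, #4, #5, #6, #8, #9, #10 (alternates #11, #12 not counted).
Of those, in Zone C: #1, #5, #8, #9 → 4.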